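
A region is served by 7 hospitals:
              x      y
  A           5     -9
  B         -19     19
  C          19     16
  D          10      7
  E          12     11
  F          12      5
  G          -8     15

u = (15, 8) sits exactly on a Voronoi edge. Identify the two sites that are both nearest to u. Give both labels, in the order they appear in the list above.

E and F

Squared distances from u to each site:
|uA|² = (15−5)² + (8−(-9))² = 100 + 289 = 389
|uB|² = (15−(-19))² + (8−19)² = 1156 + 121 = 1277
|uC|² = (15−19)² + (8−16)² = 16 + 64 = 80
|uD|² = (15−10)² + (8−7)² = 25 + 1 = 26
|uE|² = (15−12)² + (8−11)² = 9 + 9 = 18
|uF|² = (15−12)² + (8−5)² = 9 + 9 = 18
|uG|² = (15−(-8))² + (8−15)² = 529 + 49 = 578
u is equidistant from E and F (both at squared distance 18), and every other site is strictly farther — so u lies on the E–F Voronoi edge.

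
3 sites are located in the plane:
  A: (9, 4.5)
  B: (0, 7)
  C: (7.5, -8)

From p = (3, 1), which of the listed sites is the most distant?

Compare squared distances (the ordering matches that of the actual distances):
|pA|² = (3−9)² + (1−4.5)² = 36 + 12.25 = 48.25
|pB|² = (3−0)² + (1−7)² = 9 + 36 = 45
|pC|² = (3−7.5)² + (1−(-8))² = 20.25 + 81 = 101.25
The largest is to C.

C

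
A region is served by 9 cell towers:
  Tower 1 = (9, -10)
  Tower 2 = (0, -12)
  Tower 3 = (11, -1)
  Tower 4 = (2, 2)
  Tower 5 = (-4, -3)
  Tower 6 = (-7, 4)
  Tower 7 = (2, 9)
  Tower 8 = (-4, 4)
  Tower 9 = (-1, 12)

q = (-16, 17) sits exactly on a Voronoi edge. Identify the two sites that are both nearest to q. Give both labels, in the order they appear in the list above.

Tower 6 and Tower 9

Squared distances from q to each site:
d²(q, Tower 1) = 625 + 729 = 1354
d²(q, Tower 2) = 256 + 841 = 1097
d²(q, Tower 3) = 729 + 324 = 1053
d²(q, Tower 4) = 324 + 225 = 549
d²(q, Tower 5) = 144 + 400 = 544
d²(q, Tower 6) = 81 + 169 = 250
d²(q, Tower 7) = 324 + 64 = 388
d²(q, Tower 8) = 144 + 169 = 313
d²(q, Tower 9) = 225 + 25 = 250
q is equidistant from Tower 6 and Tower 9 (both at squared distance 250), and every other site is strictly farther — so q lies on the Tower 6–Tower 9 Voronoi edge.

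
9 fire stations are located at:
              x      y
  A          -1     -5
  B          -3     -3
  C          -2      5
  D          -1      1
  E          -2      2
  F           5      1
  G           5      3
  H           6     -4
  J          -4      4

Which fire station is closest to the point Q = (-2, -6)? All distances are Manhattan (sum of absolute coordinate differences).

A

d(Q,A) = |-2−(-1)| + |-6−(-5)| = 1 + 1 = 2
d(Q,B) = |-2−(-3)| + |-6−(-3)| = 1 + 3 = 4
d(Q,C) = |-2−(-2)| + |-6−5| = 0 + 11 = 11
d(Q,D) = |-2−(-1)| + |-6−1| = 1 + 7 = 8
d(Q,E) = |-2−(-2)| + |-6−2| = 0 + 8 = 8
d(Q,F) = |-2−5| + |-6−1| = 7 + 7 = 14
d(Q,G) = |-2−5| + |-6−3| = 7 + 9 = 16
d(Q,H) = |-2−6| + |-6−(-4)| = 8 + 2 = 10
d(Q,J) = |-2−(-4)| + |-6−4| = 2 + 10 = 12
Minimum is at A.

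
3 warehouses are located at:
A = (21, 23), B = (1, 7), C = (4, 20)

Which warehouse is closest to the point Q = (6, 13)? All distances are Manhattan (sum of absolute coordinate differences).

d(Q,A) = |6−21| + |13−23| = 15 + 10 = 25
d(Q,B) = |6−1| + |13−7| = 5 + 6 = 11
d(Q,C) = |6−4| + |13−20| = 2 + 7 = 9
The smallest is to C, so Q lies in the Voronoi region of C.

C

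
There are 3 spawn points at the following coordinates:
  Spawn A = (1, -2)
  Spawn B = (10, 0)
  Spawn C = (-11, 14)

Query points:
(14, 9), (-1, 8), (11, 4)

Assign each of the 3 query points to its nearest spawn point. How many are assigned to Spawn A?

(14, 9) — d² to each: Spawn A:290, Spawn B:97, Spawn C:650 → nearest is Spawn B
(-1, 8) — d² to each: Spawn A:104, Spawn B:185, Spawn C:136 → nearest is Spawn A
(11, 4) — d² to each: Spawn A:136, Spawn B:17, Spawn C:584 → nearest is Spawn B
1 of the 3 points has Spawn A as nearest.

1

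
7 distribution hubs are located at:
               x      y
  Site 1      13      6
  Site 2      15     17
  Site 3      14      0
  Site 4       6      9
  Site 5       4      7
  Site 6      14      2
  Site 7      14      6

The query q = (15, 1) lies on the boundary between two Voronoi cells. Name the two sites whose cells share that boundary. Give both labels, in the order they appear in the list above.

Site 3 and Site 6

Squared distances from q to each site:
d²(q, Site 1) = (15−13)² + (1−6)² = 4 + 25 = 29
d²(q, Site 2) = (15−15)² + (1−17)² = 0 + 256 = 256
d²(q, Site 3) = (15−14)² + (1−0)² = 1 + 1 = 2
d²(q, Site 4) = (15−6)² + (1−9)² = 81 + 64 = 145
d²(q, Site 5) = (15−4)² + (1−7)² = 121 + 36 = 157
d²(q, Site 6) = (15−14)² + (1−2)² = 1 + 1 = 2
d²(q, Site 7) = (15−14)² + (1−6)² = 1 + 25 = 26
q is equidistant from Site 3 and Site 6 (both at squared distance 2), and every other site is strictly farther — so q lies on the Site 3–Site 6 Voronoi edge.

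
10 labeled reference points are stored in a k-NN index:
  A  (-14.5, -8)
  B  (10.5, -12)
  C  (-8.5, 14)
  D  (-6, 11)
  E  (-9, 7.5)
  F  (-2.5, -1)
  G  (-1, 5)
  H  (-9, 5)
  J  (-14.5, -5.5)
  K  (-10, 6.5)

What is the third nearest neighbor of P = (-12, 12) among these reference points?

Compare squared distances (the ordering matches that of the actual distances):
|PA|² = 6.25 + 400 = 406.25
|PB|² = 506.25 + 576 = 1082.25
|PC|² = 12.25 + 4 = 16.25
|PD|² = 36 + 1 = 37
|PE|² = 9 + 20.25 = 29.25
|PF|² = 90.25 + 169 = 259.25
|PG|² = 121 + 49 = 170
|PH|² = 9 + 49 = 58
|PJ|² = 6.25 + 306.25 = 312.5
|PK|² = 4 + 30.25 = 34.25
Sorted ascending: C, E, K, D, … — the third-nearest is K.

K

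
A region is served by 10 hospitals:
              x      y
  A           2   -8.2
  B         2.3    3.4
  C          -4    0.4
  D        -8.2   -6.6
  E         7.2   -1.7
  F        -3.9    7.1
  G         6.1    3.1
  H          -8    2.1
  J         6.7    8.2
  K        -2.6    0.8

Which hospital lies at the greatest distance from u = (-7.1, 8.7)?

A

Compare squared distances (the ordering matches that of the actual distances):
|uA|² = 82.81 + 285.61 = 368.42
|uB|² = 88.36 + 28.09 = 116.45
|uC|² = 9.61 + 68.89 = 78.5
|uD|² = 1.21 + 234.09 = 235.3
|uE|² = 204.49 + 108.16 = 312.65
|uF|² = 10.24 + 2.56 = 12.8
|uG|² = 174.24 + 31.36 = 205.6
|uH|² = 0.81 + 43.56 = 44.37
|uJ|² = 190.44 + 0.25 = 190.69
|uK|² = 20.25 + 62.41 = 82.66
The largest is to A.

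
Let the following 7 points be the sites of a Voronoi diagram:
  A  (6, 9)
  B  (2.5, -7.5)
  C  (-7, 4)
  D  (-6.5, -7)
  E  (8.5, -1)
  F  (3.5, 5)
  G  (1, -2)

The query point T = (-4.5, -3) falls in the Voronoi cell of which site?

Squared Euclidean distances:
|TA|² = (-4.5−6)² + (-3−9)² = 110.25 + 144 = 254.25
|TB|² = (-4.5−2.5)² + (-3−(-7.5))² = 49 + 20.25 = 69.25
|TC|² = (-4.5−(-7))² + (-3−4)² = 6.25 + 49 = 55.25
|TD|² = (-4.5−(-6.5))² + (-3−(-7))² = 4 + 16 = 20
|TE|² = (-4.5−8.5)² + (-3−(-1))² = 169 + 4 = 173
|TF|² = (-4.5−3.5)² + (-3−5)² = 64 + 64 = 128
|TG|² = (-4.5−1)² + (-3−(-2))² = 30.25 + 1 = 31.25
The smallest is to D, so T lies in the Voronoi region of D.

D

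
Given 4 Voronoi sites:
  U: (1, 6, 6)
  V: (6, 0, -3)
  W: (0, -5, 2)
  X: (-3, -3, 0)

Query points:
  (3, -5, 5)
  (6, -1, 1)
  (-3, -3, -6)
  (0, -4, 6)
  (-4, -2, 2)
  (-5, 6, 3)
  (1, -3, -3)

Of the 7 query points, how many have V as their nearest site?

(3, -5, 5) — d² to each: U:126, V:98, W:18, X:65 → nearest is W
(6, -1, 1) — d² to each: U:99, V:17, W:53, X:86 → nearest is V
(-3, -3, -6) — d² to each: U:241, V:99, W:77, X:36 → nearest is X
(0, -4, 6) — d² to each: U:101, V:133, W:17, X:46 → nearest is W
(-4, -2, 2) — d² to each: U:105, V:129, W:25, X:6 → nearest is X
(-5, 6, 3) — d² to each: U:45, V:193, W:147, X:94 → nearest is U
(1, -3, -3) — d² to each: U:162, V:34, W:30, X:25 → nearest is X
1 of the 7 points has V as nearest.

1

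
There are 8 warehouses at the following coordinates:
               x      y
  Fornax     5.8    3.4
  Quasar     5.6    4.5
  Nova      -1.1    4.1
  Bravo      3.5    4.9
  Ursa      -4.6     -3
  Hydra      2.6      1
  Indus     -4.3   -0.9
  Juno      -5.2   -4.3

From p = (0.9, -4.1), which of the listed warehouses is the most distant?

Since √ is increasing, it suffices to compare squared distances:
d²(p, Fornax) = 24.01 + 56.25 = 80.26
d²(p, Quasar) = 22.09 + 73.96 = 96.05
d²(p, Nova) = 4 + 67.24 = 71.24
d²(p, Bravo) = 6.76 + 81 = 87.76
d²(p, Ursa) = 30.25 + 1.21 = 31.46
d²(p, Hydra) = 2.89 + 26.01 = 28.9
d²(p, Indus) = 27.04 + 10.24 = 37.28
d²(p, Juno) = 37.21 + 0.04 = 37.25
The largest is to Quasar.

Quasar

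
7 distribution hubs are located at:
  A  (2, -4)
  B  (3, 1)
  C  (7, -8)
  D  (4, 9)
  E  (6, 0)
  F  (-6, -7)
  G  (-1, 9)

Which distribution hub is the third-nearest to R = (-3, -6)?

Compare squared distances (the ordering matches that of the actual distances):
|RA|² = 25 + 4 = 29
|RB|² = 36 + 49 = 85
|RC|² = 100 + 4 = 104
|RD|² = 49 + 225 = 274
|RE|² = 81 + 36 = 117
|RF|² = 9 + 1 = 10
|RG|² = 4 + 225 = 229
Sorted ascending: F, A, B, C, … — the third-nearest is B.

B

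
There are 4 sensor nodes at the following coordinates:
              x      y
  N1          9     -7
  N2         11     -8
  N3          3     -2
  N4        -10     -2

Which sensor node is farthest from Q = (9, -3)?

Since √ is increasing, it suffices to compare squared distances:
|QN1|² = (9−9)² + (-3−(-7))² = 0 + 16 = 16
|QN2|² = (9−11)² + (-3−(-8))² = 4 + 25 = 29
|QN3|² = (9−3)² + (-3−(-2))² = 36 + 1 = 37
|QN4|² = (9−(-10))² + (-3−(-2))² = 361 + 1 = 362
The largest is to N4.

N4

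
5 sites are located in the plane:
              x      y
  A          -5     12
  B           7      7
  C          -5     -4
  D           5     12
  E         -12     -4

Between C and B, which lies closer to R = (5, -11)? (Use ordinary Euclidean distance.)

Compare squared distances:
|RC|² = (5−(-5))² + (-11−(-4))² = 100 + 49 = 149
|RB|² = (5−7)² + (-11−7)² = 4 + 324 = 328
149 < 328, so C is closer.

C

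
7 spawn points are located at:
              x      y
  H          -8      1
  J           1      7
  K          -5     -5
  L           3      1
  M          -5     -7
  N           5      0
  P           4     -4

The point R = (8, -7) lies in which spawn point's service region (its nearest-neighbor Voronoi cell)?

P

Squared Euclidean distances:
|RH|² = (8−(-8))² + (-7−1)² = 256 + 64 = 320
|RJ|² = (8−1)² + (-7−7)² = 49 + 196 = 245
|RK|² = (8−(-5))² + (-7−(-5))² = 169 + 4 = 173
|RL|² = (8−3)² + (-7−1)² = 25 + 64 = 89
|RM|² = (8−(-5))² + (-7−(-7))² = 169 + 0 = 169
|RN|² = (8−5)² + (-7−0)² = 9 + 49 = 58
|RP|² = (8−4)² + (-7−(-4))² = 16 + 9 = 25
The smallest is to P, so R lies in the Voronoi region of P.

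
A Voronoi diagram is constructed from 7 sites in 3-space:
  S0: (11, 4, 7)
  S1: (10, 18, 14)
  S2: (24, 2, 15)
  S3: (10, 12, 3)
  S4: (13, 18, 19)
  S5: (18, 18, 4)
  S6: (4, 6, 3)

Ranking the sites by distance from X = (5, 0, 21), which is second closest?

S6

Squared Euclidean distances:
|XS0|² = (5−11)² + (0−4)² + (21−7)² = 36 + 16 + 196 = 248
|XS1|² = (5−10)² + (0−18)² + (21−14)² = 25 + 324 + 49 = 398
|XS2|² = (5−24)² + (0−2)² + (21−15)² = 361 + 4 + 36 = 401
|XS3|² = (5−10)² + (0−12)² + (21−3)² = 25 + 144 + 324 = 493
|XS4|² = (5−13)² + (0−18)² + (21−19)² = 64 + 324 + 4 = 392
|XS5|² = (5−18)² + (0−18)² + (21−4)² = 169 + 324 + 289 = 782
|XS6|² = (5−4)² + (0−6)² + (21−3)² = 1 + 36 + 324 = 361
Sorted ascending: S0, S6, S4, … — the second-nearest is S6.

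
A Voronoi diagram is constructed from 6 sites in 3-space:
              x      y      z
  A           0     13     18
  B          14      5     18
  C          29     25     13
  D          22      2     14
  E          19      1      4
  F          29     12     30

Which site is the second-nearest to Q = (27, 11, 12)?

Compare squared distances (the ordering matches that of the actual distances):
|QA|² = 729 + 4 + 36 = 769
|QB|² = 169 + 36 + 36 = 241
|QC|² = 4 + 196 + 1 = 201
|QD|² = 25 + 81 + 4 = 110
|QE|² = 64 + 100 + 64 = 228
|QF|² = 4 + 1 + 324 = 329
Sorted ascending: D, C, E, … — the second-nearest is C.

C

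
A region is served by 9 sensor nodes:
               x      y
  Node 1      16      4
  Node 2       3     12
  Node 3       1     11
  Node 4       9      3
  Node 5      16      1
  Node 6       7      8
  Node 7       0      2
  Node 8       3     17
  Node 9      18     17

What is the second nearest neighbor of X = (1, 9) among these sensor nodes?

Since √ is increasing, it suffices to compare squared distances:
d²(X, Node 1) = (1−16)² + (9−4)² = 225 + 25 = 250
d²(X, Node 2) = (1−3)² + (9−12)² = 4 + 9 = 13
d²(X, Node 3) = (1−1)² + (9−11)² = 0 + 4 = 4
d²(X, Node 4) = (1−9)² + (9−3)² = 64 + 36 = 100
d²(X, Node 5) = (1−16)² + (9−1)² = 225 + 64 = 289
d²(X, Node 6) = (1−7)² + (9−8)² = 36 + 1 = 37
d²(X, Node 7) = (1−0)² + (9−2)² = 1 + 49 = 50
d²(X, Node 8) = (1−3)² + (9−17)² = 4 + 64 = 68
d²(X, Node 9) = (1−18)² + (9−17)² = 289 + 64 = 353
Sorted ascending: Node 3, Node 2, Node 6, … — the second-nearest is Node 2.

Node 2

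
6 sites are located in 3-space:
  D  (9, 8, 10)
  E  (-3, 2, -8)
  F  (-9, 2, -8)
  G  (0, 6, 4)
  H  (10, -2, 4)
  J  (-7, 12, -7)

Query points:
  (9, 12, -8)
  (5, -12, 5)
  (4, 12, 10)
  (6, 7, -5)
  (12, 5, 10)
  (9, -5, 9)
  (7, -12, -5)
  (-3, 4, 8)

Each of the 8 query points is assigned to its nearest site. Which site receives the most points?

H

(9, 12, -8) — d² to each: D:340, E:244, F:424, G:261, H:341, J:257 → nearest is E
(5, -12, 5) — d² to each: D:441, E:429, F:561, G:350, H:126, J:864 → nearest is H
(4, 12, 10) — d² to each: D:41, E:473, F:593, G:88, H:268, J:410 → nearest is D
(6, 7, -5) — d² to each: D:235, E:115, F:259, G:118, H:178, J:198 → nearest is E
(12, 5, 10) — d² to each: D:18, E:558, F:774, G:181, H:89, J:699 → nearest is D
(9, -5, 9) — d² to each: D:170, E:482, F:662, G:227, H:35, J:801 → nearest is H
(7, -12, -5) — d² to each: D:629, E:305, F:461, G:454, H:190, J:776 → nearest is H
(-3, 4, 8) — d² to each: D:164, E:260, F:296, G:29, H:221, J:305 → nearest is G
Tally — D:2, E:2, G:1, H:3. H captures the most (3).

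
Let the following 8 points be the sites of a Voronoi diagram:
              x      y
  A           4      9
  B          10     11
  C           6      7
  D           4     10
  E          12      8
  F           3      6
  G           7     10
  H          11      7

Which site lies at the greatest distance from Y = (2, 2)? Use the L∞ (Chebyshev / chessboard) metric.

E

d(Y,A) = max(2, 7) = 7
d(Y,B) = max(8, 9) = 9
d(Y,C) = max(4, 5) = 5
d(Y,D) = max(2, 8) = 8
d(Y,E) = max(10, 6) = 10
d(Y,F) = max(1, 4) = 4
d(Y,G) = max(5, 8) = 8
d(Y,H) = max(9, 5) = 9
The largest is to E.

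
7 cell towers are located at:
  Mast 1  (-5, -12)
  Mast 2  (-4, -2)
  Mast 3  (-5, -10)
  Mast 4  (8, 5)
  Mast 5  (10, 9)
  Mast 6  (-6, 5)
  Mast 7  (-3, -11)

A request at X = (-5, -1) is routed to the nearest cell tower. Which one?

Compare squared distances (the ordering matches that of the actual distances):
d²(X, Mast 1) = 0 + 121 = 121
d²(X, Mast 2) = 1 + 1 = 2
d²(X, Mast 3) = 0 + 81 = 81
d²(X, Mast 4) = 169 + 36 = 205
d²(X, Mast 5) = 225 + 100 = 325
d²(X, Mast 6) = 1 + 36 = 37
d²(X, Mast 7) = 4 + 100 = 104
The smallest is to Mast 2, so X lies in the Voronoi region of Mast 2.

Mast 2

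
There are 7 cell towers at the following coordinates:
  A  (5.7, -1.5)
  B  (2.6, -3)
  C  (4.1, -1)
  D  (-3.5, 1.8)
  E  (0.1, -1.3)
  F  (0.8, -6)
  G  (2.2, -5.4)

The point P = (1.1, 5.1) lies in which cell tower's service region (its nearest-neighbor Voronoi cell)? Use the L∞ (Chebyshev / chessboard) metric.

d(P,A) = max(4.6, 6.6) = 6.6
d(P,B) = max(1.5, 8.1) = 8.1
d(P,C) = max(3, 6.1) = 6.1
d(P,D) = max(4.6, 3.3) = 4.6
d(P,E) = max(1, 6.4) = 6.4
d(P,F) = max(0.3, 11.1) = 11.1
d(P,G) = max(1.1, 10.5) = 10.5
The smallest is to D, so P lies in the Voronoi region of D.

D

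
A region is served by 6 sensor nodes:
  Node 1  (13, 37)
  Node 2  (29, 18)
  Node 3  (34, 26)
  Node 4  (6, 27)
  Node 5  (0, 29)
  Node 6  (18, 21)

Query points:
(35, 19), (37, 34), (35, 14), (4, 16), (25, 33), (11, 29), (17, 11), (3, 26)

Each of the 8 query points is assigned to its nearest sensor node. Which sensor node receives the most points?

(35, 19) — d² to each: Node 1:808, Node 2:37, Node 3:50, Node 4:905, Node 5:1325, Node 6:293 → nearest is Node 2
(37, 34) — d² to each: Node 1:585, Node 2:320, Node 3:73, Node 4:1010, Node 5:1394, Node 6:530 → nearest is Node 3
(35, 14) — d² to each: Node 1:1013, Node 2:52, Node 3:145, Node 4:1010, Node 5:1450, Node 6:338 → nearest is Node 2
(4, 16) — d² to each: Node 1:522, Node 2:629, Node 3:1000, Node 4:125, Node 5:185, Node 6:221 → nearest is Node 4
(25, 33) — d² to each: Node 1:160, Node 2:241, Node 3:130, Node 4:397, Node 5:641, Node 6:193 → nearest is Node 3
(11, 29) — d² to each: Node 1:68, Node 2:445, Node 3:538, Node 4:29, Node 5:121, Node 6:113 → nearest is Node 4
(17, 11) — d² to each: Node 1:692, Node 2:193, Node 3:514, Node 4:377, Node 5:613, Node 6:101 → nearest is Node 6
(3, 26) — d² to each: Node 1:221, Node 2:740, Node 3:961, Node 4:10, Node 5:18, Node 6:250 → nearest is Node 4
Tally — Node 2:2, Node 3:2, Node 4:3, Node 6:1. Node 4 captures the most (3).

Node 4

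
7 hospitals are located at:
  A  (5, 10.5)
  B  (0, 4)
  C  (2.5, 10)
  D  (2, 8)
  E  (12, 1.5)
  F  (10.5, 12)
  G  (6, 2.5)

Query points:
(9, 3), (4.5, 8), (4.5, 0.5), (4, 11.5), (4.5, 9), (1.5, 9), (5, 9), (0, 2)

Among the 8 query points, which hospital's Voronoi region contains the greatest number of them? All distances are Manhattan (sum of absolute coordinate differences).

(9, 3) — d to each: A:11.5, B:10, C:13.5, D:12, E:4.5, F:10.5, G:3.5 → nearest is G
(4.5, 8) — d to each: A:3, B:8.5, C:4, D:2.5, E:14, F:10, G:7 → nearest is D
(4.5, 0.5) — d to each: A:10.5, B:8, C:11.5, D:10, E:8.5, F:17.5, G:3.5 → nearest is G
(4, 11.5) — d to each: A:2, B:11.5, C:3, D:5.5, E:18, F:7, G:11 → nearest is A
(4.5, 9) — d to each: A:2, B:9.5, C:3, D:3.5, E:15, F:9, G:8 → nearest is A
(1.5, 9) — d to each: A:5, B:6.5, C:2, D:1.5, E:18, F:12, G:11 → nearest is D
(5, 9) — d to each: A:1.5, B:10, C:3.5, D:4, E:14.5, F:8.5, G:7.5 → nearest is A
(0, 2) — d to each: A:13.5, B:2, C:10.5, D:8, E:12.5, F:20.5, G:6.5 → nearest is B
Tally — A:3, B:1, D:2, G:2. A captures the most (3).

A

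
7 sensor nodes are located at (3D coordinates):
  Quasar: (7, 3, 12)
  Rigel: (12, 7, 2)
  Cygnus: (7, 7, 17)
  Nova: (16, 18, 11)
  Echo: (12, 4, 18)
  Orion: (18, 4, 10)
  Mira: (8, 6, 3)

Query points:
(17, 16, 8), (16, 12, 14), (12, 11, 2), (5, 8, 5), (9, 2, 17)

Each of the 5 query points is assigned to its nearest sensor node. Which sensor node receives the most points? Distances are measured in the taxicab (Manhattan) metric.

Nova

(17, 16, 8) — d to each: Quasar:27, Rigel:20, Cygnus:28, Nova:6, Echo:27, Orion:15, Mira:24 → nearest is Nova
(16, 12, 14) — d to each: Quasar:20, Rigel:21, Cygnus:17, Nova:9, Echo:16, Orion:14, Mira:25 → nearest is Nova
(12, 11, 2) — d to each: Quasar:23, Rigel:4, Cygnus:24, Nova:20, Echo:23, Orion:21, Mira:10 → nearest is Rigel
(5, 8, 5) — d to each: Quasar:14, Rigel:11, Cygnus:15, Nova:27, Echo:24, Orion:22, Mira:7 → nearest is Mira
(9, 2, 17) — d to each: Quasar:8, Rigel:23, Cygnus:7, Nova:29, Echo:6, Orion:18, Mira:19 → nearest is Echo
Tally — Rigel:1, Nova:2, Echo:1, Mira:1. Nova captures the most (2).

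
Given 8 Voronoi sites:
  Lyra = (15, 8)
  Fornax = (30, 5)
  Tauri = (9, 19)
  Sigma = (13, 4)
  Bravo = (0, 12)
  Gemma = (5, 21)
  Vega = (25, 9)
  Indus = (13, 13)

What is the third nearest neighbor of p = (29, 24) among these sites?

Indus

Compare squared distances (the ordering matches that of the actual distances):
d²(p, Lyra) = (29−15)² + (24−8)² = 196 + 256 = 452
d²(p, Fornax) = (29−30)² + (24−5)² = 1 + 361 = 362
d²(p, Tauri) = (29−9)² + (24−19)² = 400 + 25 = 425
d²(p, Sigma) = (29−13)² + (24−4)² = 256 + 400 = 656
d²(p, Bravo) = (29−0)² + (24−12)² = 841 + 144 = 985
d²(p, Gemma) = (29−5)² + (24−21)² = 576 + 9 = 585
d²(p, Vega) = (29−25)² + (24−9)² = 16 + 225 = 241
d²(p, Indus) = (29−13)² + (24−13)² = 256 + 121 = 377
Sorted ascending: Vega, Fornax, Indus, Tauri, … — the third-nearest is Indus.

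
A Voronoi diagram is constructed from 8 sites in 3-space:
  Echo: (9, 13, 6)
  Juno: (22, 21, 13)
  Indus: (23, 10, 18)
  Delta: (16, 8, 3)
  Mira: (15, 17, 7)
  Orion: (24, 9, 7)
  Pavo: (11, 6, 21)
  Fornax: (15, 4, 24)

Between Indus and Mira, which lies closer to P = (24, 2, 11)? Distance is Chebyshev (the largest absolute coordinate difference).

d(P, Indus) = max(1, 8, 7) = 8
d(P, Mira) = max(9, 15, 4) = 15
8 < 15, so Indus is closer.

Indus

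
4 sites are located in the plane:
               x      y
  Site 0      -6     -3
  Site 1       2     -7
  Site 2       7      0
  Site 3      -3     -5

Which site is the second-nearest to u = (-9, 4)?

Site 3

Squared Euclidean distances:
d²(u, Site 0) = (-9−(-6))² + (4−(-3))² = 9 + 49 = 58
d²(u, Site 1) = (-9−2)² + (4−(-7))² = 121 + 121 = 242
d²(u, Site 2) = (-9−7)² + (4−0)² = 256 + 16 = 272
d²(u, Site 3) = (-9−(-3))² + (4−(-5))² = 36 + 81 = 117
Sorted ascending: Site 0, Site 3, Site 1, … — the second-nearest is Site 3.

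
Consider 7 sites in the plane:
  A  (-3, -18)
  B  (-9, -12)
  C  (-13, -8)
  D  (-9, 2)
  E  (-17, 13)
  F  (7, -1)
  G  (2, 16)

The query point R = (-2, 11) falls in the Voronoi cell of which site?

G

Since √ is increasing, it suffices to compare squared distances:
|RA|² = (-2−(-3))² + (11−(-18))² = 1 + 841 = 842
|RB|² = (-2−(-9))² + (11−(-12))² = 49 + 529 = 578
|RC|² = (-2−(-13))² + (11−(-8))² = 121 + 361 = 482
|RD|² = (-2−(-9))² + (11−2)² = 49 + 81 = 130
|RE|² = (-2−(-17))² + (11−13)² = 225 + 4 = 229
|RF|² = (-2−7)² + (11−(-1))² = 81 + 144 = 225
|RG|² = (-2−2)² + (11−16)² = 16 + 25 = 41
The smallest is to G, so R lies in the Voronoi region of G.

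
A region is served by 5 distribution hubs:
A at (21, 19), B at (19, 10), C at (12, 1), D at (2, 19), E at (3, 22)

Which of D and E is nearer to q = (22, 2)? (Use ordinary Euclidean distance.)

D

Compare squared distances:
|qD|² = (22−2)² + (2−19)² = 400 + 289 = 689
|qE|² = (22−3)² + (2−22)² = 361 + 400 = 761
689 < 761, so D is closer.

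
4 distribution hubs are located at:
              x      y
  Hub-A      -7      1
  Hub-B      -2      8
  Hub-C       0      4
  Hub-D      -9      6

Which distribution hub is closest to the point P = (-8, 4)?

Since √ is increasing, it suffices to compare squared distances:
d²(P, Hub-A) = (-8−(-7))² + (4−1)² = 1 + 9 = 10
d²(P, Hub-B) = (-8−(-2))² + (4−8)² = 36 + 16 = 52
d²(P, Hub-C) = (-8−0)² + (4−4)² = 64 + 0 = 64
d²(P, Hub-D) = (-8−(-9))² + (4−6)² = 1 + 4 = 5
Minimum is at Hub-D.

Hub-D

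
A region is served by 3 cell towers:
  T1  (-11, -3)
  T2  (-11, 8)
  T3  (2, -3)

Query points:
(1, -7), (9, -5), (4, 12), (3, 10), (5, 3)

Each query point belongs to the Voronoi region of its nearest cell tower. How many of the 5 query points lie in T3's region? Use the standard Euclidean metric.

5

(1, -7) — d² to each: T1:160, T2:369, T3:17 → nearest is T3
(9, -5) — d² to each: T1:404, T2:569, T3:53 → nearest is T3
(4, 12) — d² to each: T1:450, T2:241, T3:229 → nearest is T3
(3, 10) — d² to each: T1:365, T2:200, T3:170 → nearest is T3
(5, 3) — d² to each: T1:292, T2:281, T3:45 → nearest is T3
5 of the 5 points have T3 as nearest.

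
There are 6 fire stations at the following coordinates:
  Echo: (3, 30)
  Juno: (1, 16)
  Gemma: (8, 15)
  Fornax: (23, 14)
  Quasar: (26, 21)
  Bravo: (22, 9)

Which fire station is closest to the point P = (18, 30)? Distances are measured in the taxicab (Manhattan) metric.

Echo

d(P, Echo) = |18−3| + |30−30| = 15 + 0 = 15
d(P, Juno) = |18−1| + |30−16| = 17 + 14 = 31
d(P, Gemma) = |18−8| + |30−15| = 10 + 15 = 25
d(P, Fornax) = |18−23| + |30−14| = 5 + 16 = 21
d(P, Quasar) = |18−26| + |30−21| = 8 + 9 = 17
d(P, Bravo) = |18−22| + |30−9| = 4 + 21 = 25
The smallest is to Echo, so P lies in the Voronoi region of Echo.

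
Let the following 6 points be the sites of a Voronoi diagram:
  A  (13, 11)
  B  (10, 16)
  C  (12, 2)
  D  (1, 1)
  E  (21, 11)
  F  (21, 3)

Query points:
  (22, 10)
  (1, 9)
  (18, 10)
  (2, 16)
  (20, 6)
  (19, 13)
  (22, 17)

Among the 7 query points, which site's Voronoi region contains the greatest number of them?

(22, 10) — d² to each: A:82, B:180, C:164, D:522, E:2, F:50 → nearest is E
(1, 9) — d² to each: A:148, B:130, C:170, D:64, E:404, F:436 → nearest is D
(18, 10) — d² to each: A:26, B:100, C:100, D:370, E:10, F:58 → nearest is E
(2, 16) — d² to each: A:146, B:64, C:296, D:226, E:386, F:530 → nearest is B
(20, 6) — d² to each: A:74, B:200, C:80, D:386, E:26, F:10 → nearest is F
(19, 13) — d² to each: A:40, B:90, C:170, D:468, E:8, F:104 → nearest is E
(22, 17) — d² to each: A:117, B:145, C:325, D:697, E:37, F:197 → nearest is E
Tally — B:1, D:1, E:4, F:1. E captures the most (4).

E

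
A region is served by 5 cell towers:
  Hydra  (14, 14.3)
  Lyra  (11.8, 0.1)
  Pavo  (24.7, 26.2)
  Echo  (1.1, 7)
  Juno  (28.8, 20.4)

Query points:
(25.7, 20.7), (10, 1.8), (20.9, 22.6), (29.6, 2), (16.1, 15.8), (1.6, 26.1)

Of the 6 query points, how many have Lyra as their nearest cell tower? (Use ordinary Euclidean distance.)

2

(25.7, 20.7) — d² to each: Hydra:177.85, Lyra:617.57, Pavo:31.25, Echo:792.85, Juno:9.7 → nearest is Juno
(10, 1.8) — d² to each: Hydra:172.25, Lyra:6.13, Pavo:811.45, Echo:106.25, Juno:699.4 → nearest is Lyra
(20.9, 22.6) — d² to each: Hydra:116.5, Lyra:589.06, Pavo:27.4, Echo:635.4, Juno:67.25 → nearest is Pavo
(29.6, 2) — d² to each: Hydra:394.65, Lyra:320.45, Pavo:609.65, Echo:837.25, Juno:339.2 → nearest is Lyra
(16.1, 15.8) — d² to each: Hydra:6.66, Lyra:264.98, Pavo:182.12, Echo:302.44, Juno:182.45 → nearest is Hydra
(1.6, 26.1) — d² to each: Hydra:293, Lyra:780.04, Pavo:533.62, Echo:365.06, Juno:772.33 → nearest is Hydra
2 of the 6 points have Lyra as nearest.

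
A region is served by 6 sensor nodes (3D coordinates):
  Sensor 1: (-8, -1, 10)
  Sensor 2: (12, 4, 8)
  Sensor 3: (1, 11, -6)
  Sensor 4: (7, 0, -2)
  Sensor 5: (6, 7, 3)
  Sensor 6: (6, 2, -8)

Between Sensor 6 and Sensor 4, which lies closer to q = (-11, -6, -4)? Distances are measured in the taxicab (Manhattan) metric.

Sensor 4

d(q, Sensor 6) = |-11−6| + |-6−2| + |-4−(-8)| = 17 + 8 + 4 = 29
d(q, Sensor 4) = |-11−7| + |-6−0| + |-4−(-2)| = 18 + 6 + 2 = 26
29 > 26, so Sensor 4 is closer.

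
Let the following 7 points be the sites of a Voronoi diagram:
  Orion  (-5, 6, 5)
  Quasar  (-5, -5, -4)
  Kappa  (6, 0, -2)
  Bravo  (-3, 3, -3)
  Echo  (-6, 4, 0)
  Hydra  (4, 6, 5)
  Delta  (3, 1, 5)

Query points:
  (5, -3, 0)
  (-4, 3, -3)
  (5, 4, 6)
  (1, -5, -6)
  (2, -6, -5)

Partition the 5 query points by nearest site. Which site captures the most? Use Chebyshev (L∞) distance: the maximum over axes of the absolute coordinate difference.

Kappa

(5, -3, 0) — d to each: Orion:10, Quasar:10, Kappa:3, Bravo:8, Echo:11, Hydra:9, Delta:5 → nearest is Kappa
(-4, 3, -3) — d to each: Orion:8, Quasar:8, Kappa:10, Bravo:1, Echo:3, Hydra:8, Delta:8 → nearest is Bravo
(5, 4, 6) — d to each: Orion:10, Quasar:10, Kappa:8, Bravo:9, Echo:11, Hydra:2, Delta:3 → nearest is Hydra
(1, -5, -6) — d to each: Orion:11, Quasar:6, Kappa:5, Bravo:8, Echo:9, Hydra:11, Delta:11 → nearest is Kappa
(2, -6, -5) — d to each: Orion:12, Quasar:7, Kappa:6, Bravo:9, Echo:10, Hydra:12, Delta:10 → nearest is Kappa
Tally — Kappa:3, Bravo:1, Hydra:1. Kappa captures the most (3).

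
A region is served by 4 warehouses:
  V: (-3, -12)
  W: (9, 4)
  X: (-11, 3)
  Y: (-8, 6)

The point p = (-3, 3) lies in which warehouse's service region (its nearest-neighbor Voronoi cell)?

Squared Euclidean distances:
|pV|² = (-3−(-3))² + (3−(-12))² = 0 + 225 = 225
|pW|² = (-3−9)² + (3−4)² = 144 + 1 = 145
|pX|² = (-3−(-11))² + (3−3)² = 64 + 0 = 64
|pY|² = (-3−(-8))² + (3−6)² = 25 + 9 = 34
Y is nearest.

Y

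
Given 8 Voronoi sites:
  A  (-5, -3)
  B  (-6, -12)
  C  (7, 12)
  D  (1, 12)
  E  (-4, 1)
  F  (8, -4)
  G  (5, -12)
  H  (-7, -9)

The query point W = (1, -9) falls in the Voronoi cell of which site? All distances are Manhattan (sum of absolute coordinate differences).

d(W,A) = 6 + 6 = 12
d(W,B) = 7 + 3 = 10
d(W,C) = 6 + 21 = 27
d(W,D) = 0 + 21 = 21
d(W,E) = 5 + 10 = 15
d(W,F) = 7 + 5 = 12
d(W,G) = 4 + 3 = 7
d(W,H) = 8 + 0 = 8
The smallest is to G, so W lies in the Voronoi region of G.

G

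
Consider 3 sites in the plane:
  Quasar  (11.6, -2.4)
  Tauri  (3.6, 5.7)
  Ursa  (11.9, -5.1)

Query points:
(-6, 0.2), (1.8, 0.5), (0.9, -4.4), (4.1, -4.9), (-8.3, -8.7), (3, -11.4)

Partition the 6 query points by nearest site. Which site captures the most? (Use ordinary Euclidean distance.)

(-6, 0.2) — d² to each: Quasar:316.52, Tauri:122.41, Ursa:348.5 → nearest is Tauri
(1.8, 0.5) — d² to each: Quasar:104.45, Tauri:30.28, Ursa:133.37 → nearest is Tauri
(0.9, -4.4) — d² to each: Quasar:118.49, Tauri:109.3, Ursa:121.49 → nearest is Tauri
(4.1, -4.9) — d² to each: Quasar:62.5, Tauri:112.61, Ursa:60.88 → nearest is Ursa
(-8.3, -8.7) — d² to each: Quasar:435.7, Tauri:348.97, Ursa:421 → nearest is Tauri
(3, -11.4) — d² to each: Quasar:154.96, Tauri:292.77, Ursa:118.9 → nearest is Ursa
Tally — Tauri:4, Ursa:2. Tauri captures the most (4).

Tauri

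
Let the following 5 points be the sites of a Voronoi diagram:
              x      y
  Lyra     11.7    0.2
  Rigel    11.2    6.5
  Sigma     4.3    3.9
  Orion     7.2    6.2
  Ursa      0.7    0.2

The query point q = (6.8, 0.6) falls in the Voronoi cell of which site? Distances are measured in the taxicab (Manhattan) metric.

d(q, Lyra) = |6.8−11.7| + |0.6−0.2| = 4.9 + 0.4 = 5.3
d(q, Rigel) = |6.8−11.2| + |0.6−6.5| = 4.4 + 5.9 = 10.3
d(q, Sigma) = |6.8−4.3| + |0.6−3.9| = 2.5 + 3.3 = 5.8
d(q, Orion) = |6.8−7.2| + |0.6−6.2| = 0.4 + 5.6 = 6
d(q, Ursa) = |6.8−0.7| + |0.6−0.2| = 6.1 + 0.4 = 6.5
Lyra is nearest.

Lyra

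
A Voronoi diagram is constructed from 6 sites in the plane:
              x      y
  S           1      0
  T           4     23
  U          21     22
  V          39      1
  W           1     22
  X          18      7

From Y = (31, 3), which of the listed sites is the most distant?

Squared Euclidean distances:
|YS|² = (31−1)² + (3−0)² = 900 + 9 = 909
|YT|² = (31−4)² + (3−23)² = 729 + 400 = 1129
|YU|² = (31−21)² + (3−22)² = 100 + 361 = 461
|YV|² = (31−39)² + (3−1)² = 64 + 4 = 68
|YW|² = (31−1)² + (3−22)² = 900 + 361 = 1261
|YX|² = (31−18)² + (3−7)² = 169 + 16 = 185
The largest is to W.

W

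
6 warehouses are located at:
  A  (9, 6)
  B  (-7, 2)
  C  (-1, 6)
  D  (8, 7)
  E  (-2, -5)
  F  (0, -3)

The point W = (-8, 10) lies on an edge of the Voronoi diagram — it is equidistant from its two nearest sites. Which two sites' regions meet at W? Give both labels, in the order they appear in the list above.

Squared distances from W to each site:
|WA|² = 289 + 16 = 305
|WB|² = 1 + 64 = 65
|WC|² = 49 + 16 = 65
|WD|² = 256 + 9 = 265
|WE|² = 36 + 225 = 261
|WF|² = 64 + 169 = 233
W is equidistant from B and C (both at squared distance 65), and every other site is strictly farther — so W lies on the B–C Voronoi edge.

B and C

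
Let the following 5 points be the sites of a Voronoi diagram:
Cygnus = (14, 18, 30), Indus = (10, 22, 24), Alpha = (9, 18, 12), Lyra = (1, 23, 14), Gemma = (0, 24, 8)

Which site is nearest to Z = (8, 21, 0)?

Gemma

Compare squared distances (the ordering matches that of the actual distances):
d²(Z, Cygnus) = (8−14)² + (21−18)² + (0−30)² = 36 + 9 + 900 = 945
d²(Z, Indus) = (8−10)² + (21−22)² + (0−24)² = 4 + 1 + 576 = 581
d²(Z, Alpha) = (8−9)² + (21−18)² + (0−12)² = 1 + 9 + 144 = 154
d²(Z, Lyra) = (8−1)² + (21−23)² + (0−14)² = 49 + 4 + 196 = 249
d²(Z, Gemma) = (8−0)² + (21−24)² + (0−8)² = 64 + 9 + 64 = 137
Gemma is nearest.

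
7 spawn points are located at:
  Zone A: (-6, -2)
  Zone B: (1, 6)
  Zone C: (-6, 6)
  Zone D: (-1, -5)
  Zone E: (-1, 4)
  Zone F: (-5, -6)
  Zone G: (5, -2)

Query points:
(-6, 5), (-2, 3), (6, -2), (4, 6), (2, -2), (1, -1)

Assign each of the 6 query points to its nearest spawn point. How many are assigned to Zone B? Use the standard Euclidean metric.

1

(-6, 5) — d² to each: Zone A:49, Zone B:50, Zone C:1, Zone D:125, Zone E:26, Zone F:122, Zone G:170 → nearest is Zone C
(-2, 3) — d² to each: Zone A:41, Zone B:18, Zone C:25, Zone D:65, Zone E:2, Zone F:90, Zone G:74 → nearest is Zone E
(6, -2) — d² to each: Zone A:144, Zone B:89, Zone C:208, Zone D:58, Zone E:85, Zone F:137, Zone G:1 → nearest is Zone G
(4, 6) — d² to each: Zone A:164, Zone B:9, Zone C:100, Zone D:146, Zone E:29, Zone F:225, Zone G:65 → nearest is Zone B
(2, -2) — d² to each: Zone A:64, Zone B:65, Zone C:128, Zone D:18, Zone E:45, Zone F:65, Zone G:9 → nearest is Zone G
(1, -1) — d² to each: Zone A:50, Zone B:49, Zone C:98, Zone D:20, Zone E:29, Zone F:61, Zone G:17 → nearest is Zone G
1 of the 6 points has Zone B as nearest.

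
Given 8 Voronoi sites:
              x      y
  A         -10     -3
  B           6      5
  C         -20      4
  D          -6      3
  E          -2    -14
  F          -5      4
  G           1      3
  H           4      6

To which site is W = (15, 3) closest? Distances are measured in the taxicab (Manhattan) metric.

d(W,A) = 25 + 6 = 31
d(W,B) = 9 + 2 = 11
d(W,C) = 35 + 1 = 36
d(W,D) = 21 + 0 = 21
d(W,E) = 17 + 17 = 34
d(W,F) = 20 + 1 = 21
d(W,G) = 14 + 0 = 14
d(W,H) = 11 + 3 = 14
B is nearest.

B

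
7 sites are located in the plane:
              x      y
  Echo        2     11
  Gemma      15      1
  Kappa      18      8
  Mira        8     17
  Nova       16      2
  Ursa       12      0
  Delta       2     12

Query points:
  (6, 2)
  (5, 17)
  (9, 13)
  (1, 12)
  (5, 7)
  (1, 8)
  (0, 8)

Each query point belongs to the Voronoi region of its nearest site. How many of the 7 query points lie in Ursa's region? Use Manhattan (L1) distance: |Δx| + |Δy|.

1

(6, 2) — d to each: Echo:13, Gemma:10, Kappa:18, Mira:17, Nova:10, Ursa:8, Delta:14 → nearest is Ursa
(5, 17) — d to each: Echo:9, Gemma:26, Kappa:22, Mira:3, Nova:26, Ursa:24, Delta:8 → nearest is Mira
(9, 13) — d to each: Echo:9, Gemma:18, Kappa:14, Mira:5, Nova:18, Ursa:16, Delta:8 → nearest is Mira
(1, 12) — d to each: Echo:2, Gemma:25, Kappa:21, Mira:12, Nova:25, Ursa:23, Delta:1 → nearest is Delta
(5, 7) — d to each: Echo:7, Gemma:16, Kappa:14, Mira:13, Nova:16, Ursa:14, Delta:8 → nearest is Echo
(1, 8) — d to each: Echo:4, Gemma:21, Kappa:17, Mira:16, Nova:21, Ursa:19, Delta:5 → nearest is Echo
(0, 8) — d to each: Echo:5, Gemma:22, Kappa:18, Mira:17, Nova:22, Ursa:20, Delta:6 → nearest is Echo
1 of the 7 points has Ursa as nearest.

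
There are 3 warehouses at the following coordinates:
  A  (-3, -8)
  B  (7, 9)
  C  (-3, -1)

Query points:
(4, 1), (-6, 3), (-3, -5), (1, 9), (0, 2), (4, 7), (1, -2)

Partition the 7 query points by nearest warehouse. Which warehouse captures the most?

C

(4, 1) — d² to each: A:130, B:73, C:53 → nearest is C
(-6, 3) — d² to each: A:130, B:205, C:25 → nearest is C
(-3, -5) — d² to each: A:9, B:296, C:16 → nearest is A
(1, 9) — d² to each: A:305, B:36, C:116 → nearest is B
(0, 2) — d² to each: A:109, B:98, C:18 → nearest is C
(4, 7) — d² to each: A:274, B:13, C:113 → nearest is B
(1, -2) — d² to each: A:52, B:157, C:17 → nearest is C
Tally — A:1, B:2, C:4. C captures the most (4).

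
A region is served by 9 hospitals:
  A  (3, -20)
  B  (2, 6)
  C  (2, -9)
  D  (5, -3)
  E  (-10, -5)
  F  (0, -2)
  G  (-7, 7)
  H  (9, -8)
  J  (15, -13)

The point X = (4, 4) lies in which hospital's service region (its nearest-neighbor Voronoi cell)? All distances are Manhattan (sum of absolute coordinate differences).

B

d(X,A) = |4−3| + |4−(-20)| = 1 + 24 = 25
d(X,B) = |4−2| + |4−6| = 2 + 2 = 4
d(X,C) = |4−2| + |4−(-9)| = 2 + 13 = 15
d(X,D) = |4−5| + |4−(-3)| = 1 + 7 = 8
d(X,E) = |4−(-10)| + |4−(-5)| = 14 + 9 = 23
d(X,F) = |4−0| + |4−(-2)| = 4 + 6 = 10
d(X,G) = |4−(-7)| + |4−7| = 11 + 3 = 14
d(X,H) = |4−9| + |4−(-8)| = 5 + 12 = 17
d(X,J) = |4−15| + |4−(-13)| = 11 + 17 = 28
B is nearest.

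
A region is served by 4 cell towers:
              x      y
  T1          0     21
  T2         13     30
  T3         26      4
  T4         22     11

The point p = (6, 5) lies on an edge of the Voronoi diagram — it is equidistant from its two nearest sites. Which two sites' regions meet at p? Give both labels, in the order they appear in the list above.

Squared distances from p to each site:
|pT1|² = (6−0)² + (5−21)² = 36 + 256 = 292
|pT2|² = (6−13)² + (5−30)² = 49 + 625 = 674
|pT3|² = (6−26)² + (5−4)² = 400 + 1 = 401
|pT4|² = (6−22)² + (5−11)² = 256 + 36 = 292
p is equidistant from T1 and T4 (both at squared distance 292), and every other site is strictly farther — so p lies on the T1–T4 Voronoi edge.

T1 and T4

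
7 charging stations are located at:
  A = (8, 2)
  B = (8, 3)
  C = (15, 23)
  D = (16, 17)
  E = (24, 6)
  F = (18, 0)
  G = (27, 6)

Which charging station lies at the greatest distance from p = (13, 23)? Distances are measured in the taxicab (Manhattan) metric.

d(p,A) = |13−8| + |23−2| = 5 + 21 = 26
d(p,B) = |13−8| + |23−3| = 5 + 20 = 25
d(p,C) = |13−15| + |23−23| = 2 + 0 = 2
d(p,D) = |13−16| + |23−17| = 3 + 6 = 9
d(p,E) = |13−24| + |23−6| = 11 + 17 = 28
d(p,F) = |13−18| + |23−0| = 5 + 23 = 28
d(p,G) = |13−27| + |23−6| = 14 + 17 = 31
The largest is to G.

G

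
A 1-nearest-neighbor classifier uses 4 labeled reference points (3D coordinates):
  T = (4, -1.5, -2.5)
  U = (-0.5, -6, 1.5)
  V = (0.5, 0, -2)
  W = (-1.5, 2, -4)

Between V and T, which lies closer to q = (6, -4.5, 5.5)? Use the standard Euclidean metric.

Compare squared distances:
|qV|² = (6−0.5)² + (-4.5−0)² + (5.5−(-2))² = 30.25 + 20.25 + 56.25 = 106.75
|qT|² = (6−4)² + (-4.5−(-1.5))² + (5.5−(-2.5))² = 4 + 9 + 64 = 77
106.75 > 77, so T is closer.

T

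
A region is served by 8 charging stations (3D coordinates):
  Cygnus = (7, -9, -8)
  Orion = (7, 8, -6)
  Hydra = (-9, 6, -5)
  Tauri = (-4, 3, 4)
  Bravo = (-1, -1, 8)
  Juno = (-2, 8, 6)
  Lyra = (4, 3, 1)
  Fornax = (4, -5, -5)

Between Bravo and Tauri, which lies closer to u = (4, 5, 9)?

Bravo

Compare squared distances:
d²(u, Bravo) = (4−(-1))² + (5−(-1))² + (9−8)² = 25 + 36 + 1 = 62
d²(u, Tauri) = (4−(-4))² + (5−3)² + (9−4)² = 64 + 4 + 25 = 93
62 < 93, so Bravo is closer.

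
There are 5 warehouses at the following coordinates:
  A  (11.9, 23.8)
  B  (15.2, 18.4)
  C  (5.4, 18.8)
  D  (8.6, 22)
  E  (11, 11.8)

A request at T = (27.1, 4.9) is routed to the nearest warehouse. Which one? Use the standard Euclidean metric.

E

Compare squared distances (the ordering matches that of the actual distances):
|TA|² = (27.1−11.9)² + (4.9−23.8)² = 231.04 + 357.21 = 588.25
|TB|² = (27.1−15.2)² + (4.9−18.4)² = 141.61 + 182.25 = 323.86
|TC|² = (27.1−5.4)² + (4.9−18.8)² = 470.89 + 193.21 = 664.1
|TD|² = (27.1−8.6)² + (4.9−22)² = 342.25 + 292.41 = 634.66
|TE|² = (27.1−11)² + (4.9−11.8)² = 259.21 + 47.61 = 306.82
E is nearest.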